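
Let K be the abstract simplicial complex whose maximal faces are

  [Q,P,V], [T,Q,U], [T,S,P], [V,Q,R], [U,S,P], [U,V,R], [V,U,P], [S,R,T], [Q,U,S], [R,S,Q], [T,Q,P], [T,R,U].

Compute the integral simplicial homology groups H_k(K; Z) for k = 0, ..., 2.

K has 7 vertices, 18 edges, 12 triangles.
rank ∂_0 = 0, rank ∂_1 = 6 ⇒ b_0 = 7 − 0 − 6 = 1; all invariant factors of ∂_1 are 1 so no torsion. So H_0 = Z.
rank ∂_1 = 6, rank ∂_2 = 12 ⇒ b_1 = 18 − 6 − 12 = 0; ∂_2 has invariant factor(s) [2] giving torsion. So H_1 = Z/2.
rank ∂_2 = 12, rank ∂_3 = 0 ⇒ b_2 = 12 − 12 − 0 = 0. So H_2 = 0.

H_0 ≅ Z,  H_1 ≅ Z/2,  H_2 = 0.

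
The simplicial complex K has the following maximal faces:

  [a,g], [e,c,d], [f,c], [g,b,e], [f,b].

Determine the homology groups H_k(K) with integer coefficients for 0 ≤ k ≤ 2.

Order the vertices as a < b < c < d < e < f < g. Listing each simplex with vertices in this order, K has dimension 2 with simplices:

  0-simplices (7): a, b, c, d, e, f, g
  1-simplices (9): ag, be, bf, bg, cd, ce, cf, de, eg
  2-simplices (2): beg, cde

so the chain groups are C_0 ≅ Z^7, C_1 ≅ Z^9, C_2 ≅ Z^2.

Boundary ∂_1: C_1 → C_0 is given by ∂[p,q] = [q] − [p]. For instance
  ∂be = e − b.
The 7×9 boundary matrix has rank 6 and Smith normal form diag(1,1,1,1,1,1).

Boundary ∂_2: C_2 → C_1 sends each 2-simplex [p,q,r] to [q,r] − [p,r] + [p,q]. For instance
  ∂beg = eg − bg + be,
  ∂cde = de − ce + cd.
The 9×2 boundary matrix has rank 2 and Smith normal form diag(1,1).

From H_k ≅ ker(∂_k) / im(∂_{k+1}) we obtain:

  H_0: rank C_0 − rank ∂_1 = 7 − 6 = 1, and the invariant factors of ∂_1 are all 1, so H_0 ≅ Z.
  H_1: rank ker ∂_1 − rank ∂_2 = (9 − 6) − 2 = 1, and the invariant factors of ∂_2 are all 1, so H_1 ≅ Z.
  H_2: rank ker ∂_2 − rank ∂_3 = (2 − 2) − 0 = 0, and there is no ∂_3, so H_2 ≅ 0.

H_0 = Z,  H_1 = Z,  H_2 = 0.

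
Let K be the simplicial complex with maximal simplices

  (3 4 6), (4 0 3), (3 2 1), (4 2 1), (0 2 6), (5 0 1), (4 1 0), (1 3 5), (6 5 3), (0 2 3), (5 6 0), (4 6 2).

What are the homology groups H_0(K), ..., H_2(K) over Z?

H_0 = Z,  H_1 = Z/2,  H_2 = 0.

Order the vertices as 0 < 1 < 2 < 3 < 4 < 5 < 6. Listing each simplex with vertices in this order, K has dimension 2 with simplices:

  0-simplices (7): [0], [1], [2], [3], [4], [5], [6]
  1-simplices (18): [0,1], [0,2], [0,3], [0,4], [0,5], [0,6], [1,2], [1,3], [1,4], [1,5], [2,3], [2,4], [2,6], [3,4], [3,5], [3,6], [4,6], [5,6]
  2-simplices (12): [0,1,4], [0,1,5], [0,2,3], [0,2,6], [0,3,4], [0,5,6], [1,2,3], [1,2,4], [1,3,5], [2,4,6], [3,4,6], [3,5,6]

Hence C_0 ≅ Z^7, C_1 ≅ Z^18, C_2 ≅ Z^12.

The boundary map ∂_1: C_1 → C_0 sends each edge [p,q] (with p < q) to q − p.
The resulting 7×18 matrix has rank 6, and its Smith normal form has invariant factors (1,1,1,1,1,1).

Boundary ∂_2: C_2 → C_1 maps a triangle to the signed sum of its edges. For instance
  ∂[0,1,5] = [1,5] − [0,5] + [0,1],
  ∂[0,1,4] = [1,4] − [0,4] + [0,1].
The 18×12 boundary matrix has rank 12 and Smith normal form diag(1,1,1,1,1,1,1,1,1,1,1,2).

Computing H_k = (kernel of ∂_k) / (image of ∂_{k+1}):

  H_0: rank C_0 − rank ∂_1 = 7 − 6 = 1, and the invariant factors of ∂_1 are all 1, so H_0 ≅ Z.
  H_1: rank ker ∂_1 − rank ∂_2 = (18 − 6) − 12 = 0, and ∂_2 has invariant factor 2 > 1, so H_1 ≅ Z/2.
  H_2: rank ker ∂_2 − rank ∂_3 = (12 − 12) − 0 = 0, and there is no ∂_3, so H_2 ≅ 0.

(K is a triangulation of the real projective plane RP^2.)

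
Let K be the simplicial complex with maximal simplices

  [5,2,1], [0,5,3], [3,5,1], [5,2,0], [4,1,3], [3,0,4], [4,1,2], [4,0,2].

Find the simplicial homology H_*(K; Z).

H_0 = Z,  H_1 = 0,  H_2 = Z.

Order the vertices as 0 < 1 < 2 < 3 < 4 < 5. Listing each simplex with vertices in this order, K has dimension 2 with simplices:

  0-simplices (6): [0], [1], [2], [3], [4], [5]
  1-simplices (12): [0,2], [0,3], [0,4], [0,5], [1,2], [1,3], [1,4], [1,5], [2,4], [2,5], [3,4], [3,5]
  2-simplices (8): [0,2,4], [0,2,5], [0,3,4], [0,3,5], [1,2,4], [1,2,5], [1,3,4], [1,3,5]

so the chain groups are C_0 ≅ Z^6, C_1 ≅ Z^12, C_2 ≅ Z^8.

The boundary map ∂_1: C_1 → C_0 maps an edge to its endpoints' difference, ∂[p,q] = q − p.
The 6×12 boundary matrix has rank 5 and Smith normal form diag(1,1,1,1,1).

∂_2: C_2 → C_1 maps a triangle to the signed sum of its edges. For instance
  ∂[0,3,4] = [3,4] − [0,4] + [0,3],
  ∂[1,3,5] = [3,5] − [1,5] + [1,3].
The resulting 12×8 matrix has rank 7, and its Smith normal form has invariant factors (1,1,1,1,1,1,1).

Reading off H_k = ker ∂_k / im ∂_{k+1}:

  H_0: rank C_0 − rank ∂_1 = 6 − 5 = 1, and the invariant factors of ∂_1 are all 1, so H_0 = Z.
  H_1: rank ker ∂_1 − rank ∂_2 = (12 − 5) − 7 = 0, and the invariant factors of ∂_2 are all 1, so H_1 = 0.
  H_2: rank ker ∂_2 − rank ∂_3 = (8 − 7) − 0 = 1, and there is no ∂_3, so H_2 = Z.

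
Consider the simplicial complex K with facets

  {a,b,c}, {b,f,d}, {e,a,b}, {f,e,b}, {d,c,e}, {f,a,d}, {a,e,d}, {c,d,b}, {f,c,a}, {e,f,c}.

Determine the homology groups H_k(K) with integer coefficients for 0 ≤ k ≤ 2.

H_0 = Z,  H_1 = Z/2Z,  H_2 = 0.

K has 6 vertices, 15 edges, 10 triangles.
rank ∂_0 = 0, rank ∂_1 = 5 ⇒ b_0 = 6 − 0 − 5 = 1; all invariant factors of ∂_1 are 1 so no torsion. So H_0 ≅ Z.
rank ∂_1 = 5, rank ∂_2 = 10 ⇒ b_1 = 15 − 5 − 10 = 0; ∂_2 has invariant factor(s) [2] giving torsion. So H_1 ≅ Z/2Z.
rank ∂_2 = 10, rank ∂_3 = 0 ⇒ b_2 = 10 − 10 − 0 = 0. So H_2 ≅ 0.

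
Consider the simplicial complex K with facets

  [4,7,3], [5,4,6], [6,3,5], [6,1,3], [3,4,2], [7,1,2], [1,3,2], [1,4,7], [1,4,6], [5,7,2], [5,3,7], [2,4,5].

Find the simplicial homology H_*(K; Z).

Order the vertices as 1 < 2 < 3 < 4 < 5 < 6 < 7. Listing each simplex with vertices in this order, K has dimension 2 with simplices:

  0-simplices (7): [1], [2], [3], [4], [5], [6], [7]
  1-simplices (18): [1,2], [1,3], [1,4], [1,6], [1,7], [2,3], [2,4], [2,5], [2,7], [3,4], [3,5], [3,6], [3,7], [4,5], [4,6], [4,7], [5,6], [5,7]
  2-simplices (12): [1,2,3], [1,2,7], [1,3,6], [1,4,6], [1,4,7], [2,3,4], [2,4,5], [2,5,7], [3,4,7], [3,5,6], [3,5,7], [4,5,6]

giving chain groups C_0 ≅ Z^7, C_1 ≅ Z^18, C_2 ≅ Z^12.

The boundary map ∂_1: C_1 → C_0 maps an edge to its endpoints' difference, ∂[p,q] = q − p.
The resulting 7×18 matrix has rank 6, and its Smith normal form has invariant factors (1,1,1,1,1,1).

Boundary ∂_2: C_2 → C_1 maps a triangle to the signed sum of its edges. For instance
  ∂[3,5,6] = [5,6] − [3,6] + [3,5],
  ∂[2,5,7] = [5,7] − [2,7] + [2,5].
This gives a 18×12 integer matrix of rank 12; reducing to Smith normal form yields diagonal entries (1,1,1,1,1,1,1,1,1,1,1,2).

Reading off H_k = ker ∂_k / im ∂_{k+1}:

  H_0: rank C_0 − rank ∂_1 = 7 − 6 = 1, and the invariant factors of ∂_1 are all 1, so H_0 ≅ Z.
  H_1: rank ker ∂_1 − rank ∂_2 = (18 − 6) − 12 = 0, and ∂_2 has invariant factor 2 > 1, so H_1 ≅ Z/2.
  H_2: rank ker ∂_2 − rank ∂_3 = (12 − 12) − 0 = 0, and there is no ∂_3, so H_2 ≅ 0.

As a check, the Euler characteristic is 7 − 18 + 12 = 1, which agrees with 1 − 0 + 0 = 1.

H_0 = Z,  H_1 = Z/2,  H_2 = 0.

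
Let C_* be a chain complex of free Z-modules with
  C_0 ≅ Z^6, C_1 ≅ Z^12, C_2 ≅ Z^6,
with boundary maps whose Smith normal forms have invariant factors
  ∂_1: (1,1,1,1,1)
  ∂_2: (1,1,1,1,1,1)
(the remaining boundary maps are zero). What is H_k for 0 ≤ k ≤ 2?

H_0 ≅ Z,  H_1 ≅ Z,  H_2 = 0.

H_0: b_0 = 6 − 0 − 5 = 1; torsion from ∂_1 factors > 1: none. So H_0 ≅ Z.
H_1: b_1 = 12 − 5 − 6 = 1; torsion from ∂_2 factors > 1: none. So H_1 ≅ Z.
H_2: b_2 = 6 − 6 − 0 = 0; torsion from ∂_3 factors > 1: none. So H_2 ≅ 0.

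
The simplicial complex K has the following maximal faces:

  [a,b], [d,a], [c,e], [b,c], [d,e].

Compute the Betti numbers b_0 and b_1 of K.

K has 5 vertices, 5 edges.
rank ∂_0 = 0, rank ∂_1 = 4 ⇒ b_0 = 5 − 0 − 4 = 1; all invariant factors of ∂_1 are 1 so no torsion. So H_0 = Z.
rank ∂_1 = 4, rank ∂_2 = 0 ⇒ b_1 = 5 − 4 − 0 = 1. So H_1 = Z.

b_0 = 1, b_1 = 1.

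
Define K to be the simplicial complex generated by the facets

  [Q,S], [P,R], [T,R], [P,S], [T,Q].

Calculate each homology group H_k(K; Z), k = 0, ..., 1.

Take the total order P < Q < R < S < T on the vertex set. Then K (dimension 1) consists of the simplices:

  0-simplices (5): P, Q, R, S, T
  1-simplices (5): PR, PS, QS, QT, RT

so the chain groups are C_0 ≅ Z^5, C_1 ≅ Z^5.

∂_1: C_1 → C_0 sends each edge [p,q] (with p < q) to q − p. For instance
  ∂QT = T − Q.
The resulting 5×5 matrix has rank 4, and its Smith normal form has invariant factors (1,1,1,1).

Now H_k = ker ∂_k / im ∂_{k+1}, so:

  H_0: rank C_0 − rank ∂_1 = 5 − 4 = 1, and the invariant factors of ∂_1 are all 1, so H_0 ≅ Z.
  H_1: rank ker ∂_1 − rank ∂_2 = (5 − 4) − 0 = 1, and there is no ∂_2, so H_1 ≅ Z.

As a check, the Euler characteristic is 5 − 5 = 0, which agrees with 1 − 1 = 0.
(K is a triangulation of the circle S^1.)

H_0 ≅ Z,  H_1 ≅ Z.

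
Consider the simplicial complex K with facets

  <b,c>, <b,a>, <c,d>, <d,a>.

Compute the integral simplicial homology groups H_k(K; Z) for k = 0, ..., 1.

H_0 = Z,  H_1 = Z.

K has 4 vertices, 4 edges.
rank ∂_0 = 0, rank ∂_1 = 3 ⇒ b_0 = 4 − 0 − 3 = 1; all invariant factors of ∂_1 are 1 so no torsion. So H_0 ≅ Z.
rank ∂_1 = 3, rank ∂_2 = 0 ⇒ b_1 = 4 − 3 − 0 = 1. So H_1 ≅ Z.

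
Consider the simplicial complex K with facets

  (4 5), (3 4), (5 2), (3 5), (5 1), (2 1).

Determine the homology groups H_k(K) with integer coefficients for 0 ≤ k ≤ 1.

H_0 = Z,  H_1 = Z^2.

K has 5 vertices, 6 edges.
rank ∂_0 = 0, rank ∂_1 = 4 ⇒ b_0 = 5 − 0 − 4 = 1; all invariant factors of ∂_1 are 1 so no torsion. So H_0 ≅ Z.
rank ∂_1 = 4, rank ∂_2 = 0 ⇒ b_1 = 6 − 4 − 0 = 2. So H_1 ≅ Z^2.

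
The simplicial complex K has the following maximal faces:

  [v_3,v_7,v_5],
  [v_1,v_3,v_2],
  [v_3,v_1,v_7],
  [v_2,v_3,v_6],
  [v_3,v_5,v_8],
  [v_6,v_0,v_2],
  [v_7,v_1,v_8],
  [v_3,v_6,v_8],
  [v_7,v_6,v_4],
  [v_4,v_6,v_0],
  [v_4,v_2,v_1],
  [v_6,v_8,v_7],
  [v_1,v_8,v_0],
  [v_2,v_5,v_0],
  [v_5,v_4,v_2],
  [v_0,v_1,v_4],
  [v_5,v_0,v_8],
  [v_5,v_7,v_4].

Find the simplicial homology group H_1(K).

H_1 = Z ⊕ Z/2.

We work with the vertex ordering v_0 < v_1 < v_2 < v_3 < v_4 < v_5 < v_6 < v_7 < v_8. The simplices of K, each written with vertices in increasing order, are:

  0-simplices (9): [v_0], [v_1], [v_2], [v_3], [v_4], [v_5], [v_6], [v_7], [v_8]
  1-simplices (27): (27 of them)
  2-simplices (18): (18 of them)

Hence C_0 ≅ Z^9, C_1 ≅ Z^27, C_2 ≅ Z^18.

Boundary ∂_1: C_1 → C_0 maps an edge to its endpoints' difference, ∂[p,q] = q − p. For instance
  ∂[v_6,v_7] = [v_7] − [v_6].
The 9×27 boundary matrix has rank 8 and Smith normal form diag(1,1,1,1,1,1,1,1).

Boundary ∂_2: C_2 → C_1 maps a triangle to the signed sum of its edges. For instance
  ∂[v_2,v_4,v_5] = [v_4,v_5] − [v_2,v_5] + [v_2,v_4],
  ∂[v_0,v_2,v_6] = [v_2,v_6] − [v_0,v_6] + [v_0,v_2].
This gives a 27×18 integer matrix of rank 18; reducing to Smith normal form yields diagonal entries (1,1,1,1,1,1,1,1,1,1,1,1,1,1,1,1,1,2).

Now H_k = ker ∂_k / im ∂_{k+1}, so:

  H_1: rank ker ∂_1 − rank ∂_2 = (27 − 8) − 18 = 1, and ∂_2 has invariant factor 2 > 1, so H_1 = Z ⊕ Z/2.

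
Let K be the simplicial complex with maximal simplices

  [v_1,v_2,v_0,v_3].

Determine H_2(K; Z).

We work with the vertex ordering v_0 < v_1 < v_2 < v_3. The simplices of K, each written with vertices in increasing order, are:

  0-simplices (4): [v_0], [v_1], [v_2], [v_3]
  1-simplices (6): [v_0,v_1], [v_0,v_2], [v_0,v_3], [v_1,v_2], [v_1,v_3], [v_2,v_3]
  2-simplices (4): [v_0,v_1,v_2], [v_0,v_1,v_3], [v_0,v_2,v_3], [v_1,v_2,v_3]
  3-simplices (1): [v_0,v_1,v_2,v_3]

giving chain groups C_0 ≅ Z^4, C_1 ≅ Z^6, C_2 ≅ Z^4, C_3 ≅ Z^1.

∂_1: C_1 → C_0 sends each edge [p,q] (with p < q) to q − p.
This gives a 4×6 integer matrix of rank 3; reducing to Smith normal form yields diagonal entries (1,1,1).

Boundary ∂_2: C_2 → C_1 maps a triangle to the signed sum of its edges. For instance
  ∂[v_1,v_2,v_3] = [v_2,v_3] − [v_1,v_3] + [v_1,v_2],
  ∂[v_0,v_1,v_3] = [v_1,v_3] − [v_0,v_3] + [v_0,v_1].
The 6×4 boundary matrix has rank 3 and Smith normal form diag(1,1,1).

Boundary ∂_3: C_3 → C_2 sends each 3-simplex σ to the alternating sum Σ_i (−1)^i (σ with its i-th vertex removed). For instance
  ∂[v_0,v_1,v_2,v_3] = [v_1,v_2,v_3] − [v_0,v_2,v_3] + [v_0,v_1,v_3] − [v_0,v_1,v_2].
As a 4×1 matrix over Z this has rank 1, with invariant factors (1).

Reading off H_k = ker ∂_k / im ∂_{k+1}:

  H_2: rank ker ∂_2 − rank ∂_3 = (4 − 3) − 1 = 0, and the invariant factors of ∂_3 are all 1, so H_2 ≅ 0.

(K is a triangulation of the 3-simplex.)

H_2 = 0.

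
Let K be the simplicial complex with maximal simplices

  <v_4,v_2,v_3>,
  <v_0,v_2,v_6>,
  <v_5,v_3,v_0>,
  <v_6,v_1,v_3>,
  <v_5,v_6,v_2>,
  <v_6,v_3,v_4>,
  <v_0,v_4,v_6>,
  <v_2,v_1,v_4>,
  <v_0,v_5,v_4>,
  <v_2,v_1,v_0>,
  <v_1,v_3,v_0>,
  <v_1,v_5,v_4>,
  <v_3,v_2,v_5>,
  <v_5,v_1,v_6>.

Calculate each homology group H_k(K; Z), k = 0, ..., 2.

H_0 ≅ Z,  H_1 ≅ Z^2,  H_2 ≅ Z.

We work with the vertex ordering v_0 < v_1 < v_2 < v_3 < v_4 < v_5 < v_6. The simplices of K, each written with vertices in increasing order, are:

  0-simplices (7): [v_0], [v_1], [v_2], [v_3], [v_4], [v_5], [v_6]
  1-simplices (21): (21 of them)
  2-simplices (14): (14 of them)

Hence C_0 ≅ Z^7, C_1 ≅ Z^21, C_2 ≅ Z^14.

The boundary map ∂_1: C_1 → C_0 sends each edge [p,q] (with p < q) to q − p.
This gives a 7×21 integer matrix of rank 6; reducing to Smith normal form yields diagonal entries (1,1,1,1,1,1).

∂_2: C_2 → C_1 maps a triangle to the signed sum of its edges. For instance
  ∂[v_0,v_1,v_2] = [v_1,v_2] − [v_0,v_2] + [v_0,v_1],
  ∂[v_0,v_4,v_6] = [v_4,v_6] − [v_0,v_6] + [v_0,v_4].
The resulting 21×14 matrix has rank 13, and its Smith normal form has invariant factors (1,1,1,1,1,1,1,1,1,1,1,1,1).

Reading off H_k = ker ∂_k / im ∂_{k+1}:

  H_0: rank C_0 − rank ∂_1 = 7 − 6 = 1, and the invariant factors of ∂_1 are all 1, so H_0 = Z.
  H_1: rank ker ∂_1 − rank ∂_2 = (21 − 6) − 13 = 2, and the invariant factors of ∂_2 are all 1, so H_1 = Z^2.
  H_2: rank ker ∂_2 − rank ∂_3 = (14 − 13) − 0 = 1, and there is no ∂_3, so H_2 = Z.

As a check, the Euler characteristic is 7 − 21 + 14 = 0, which agrees with 1 − 2 + 1 = 0.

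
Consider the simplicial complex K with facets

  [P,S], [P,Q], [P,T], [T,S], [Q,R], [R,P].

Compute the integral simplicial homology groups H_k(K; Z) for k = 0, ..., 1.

Take the total order P < Q < R < S < T on the vertex set. Then K (dimension 1) consists of the simplices:

  0-simplices (5): P, Q, R, S, T
  1-simplices (6): PQ, PR, PS, PT, QR, ST

giving chain groups C_0 ≅ Z^5, C_1 ≅ Z^6.

∂_1: C_1 → C_0 sends each edge [p,q] (with p < q) to q − p. For instance
  ∂QR = R − Q.
This gives a 5×6 integer matrix of rank 4; reducing to Smith normal form yields diagonal entries (1,1,1,1).

Computing H_k = (kernel of ∂_k) / (image of ∂_{k+1}):

  H_0: rank C_0 − rank ∂_1 = 5 − 4 = 1, and the invariant factors of ∂_1 are all 1, so H_0 ≅ Z.
  H_1: rank ker ∂_1 − rank ∂_2 = (6 − 4) − 0 = 2, and there is no ∂_2, so H_1 ≅ Z^2.

As a check, the Euler characteristic is 5 − 6 = -1, which agrees with 1 − 2 = -1.

H_0 ≅ Z,  H_1 ≅ Z^2.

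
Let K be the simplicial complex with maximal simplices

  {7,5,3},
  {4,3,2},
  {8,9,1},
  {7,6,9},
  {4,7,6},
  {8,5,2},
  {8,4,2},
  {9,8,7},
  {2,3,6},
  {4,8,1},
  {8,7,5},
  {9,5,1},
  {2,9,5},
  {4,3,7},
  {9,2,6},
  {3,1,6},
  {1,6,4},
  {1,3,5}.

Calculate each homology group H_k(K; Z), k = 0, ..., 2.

Order the vertices as 1 < 2 < 3 < 4 < 5 < 6 < 7 < 8 < 9. Listing each simplex with vertices in this order, K has dimension 2 with simplices:

  0-simplices (9): [1], [2], [3], [4], [5], [6], [7], [8], [9]
  1-simplices (27): (27 of them)
  2-simplices (18): [1,3,5], [1,3,6], [1,4,6], [1,4,8], [1,5,9], [1,8,9], [2,3,4], [2,3,6], [2,4,8], [2,5,8], [2,5,9], [2,6,9], [3,4,7], [3,5,7], [4,6,7], [5,7,8], [6,7,9], [7,8,9]

so the chain groups are C_0 ≅ Z^9, C_1 ≅ Z^27, C_2 ≅ Z^18.

Boundary ∂_1: C_1 → C_0 is given by ∂[p,q] = [q] − [p]. For instance
  ∂[6,9] = [9] − [6].
As a 9×27 matrix over Z this has rank 8, with invariant factors (1,1,1,1,1,1,1,1).

The boundary map ∂_2: C_2 → C_1 maps a triangle to the signed sum of its edges. For instance
  ∂[2,5,8] = [5,8] − [2,8] + [2,5],
  ∂[1,3,6] = [3,6] − [1,6] + [1,3].
As a 27×18 matrix over Z this has rank 18, with invariant factors (1,1,1,1,1,1,1,1,1,1,1,1,1,1,1,1,1,2).

Now H_k = ker ∂_k / im ∂_{k+1}, so:

  H_0: rank C_0 − rank ∂_1 = 9 − 8 = 1, and the invariant factors of ∂_1 are all 1, so H_0 ≅ Z.
  H_1: rank ker ∂_1 − rank ∂_2 = (27 − 8) − 18 = 1, and ∂_2 has invariant factor 2 > 1, so H_1 ≅ Z × Z/2.
  H_2: rank ker ∂_2 − rank ∂_3 = (18 − 18) − 0 = 0, and there is no ∂_3, so H_2 ≅ 0.

As a check, the Euler characteristic is 9 − 27 + 18 = 0, which agrees with 1 − 1 + 0 = 0.

H_0 ≅ Z,  H_1 ≅ Z × Z/2,  H_2 = 0.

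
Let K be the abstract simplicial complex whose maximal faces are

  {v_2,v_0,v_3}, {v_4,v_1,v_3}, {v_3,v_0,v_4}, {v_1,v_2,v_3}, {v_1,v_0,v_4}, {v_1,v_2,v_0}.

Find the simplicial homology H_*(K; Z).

H_0 = Z,  H_1 = 0,  H_2 = Z.

We work with the vertex ordering v_0 < v_1 < v_2 < v_3 < v_4. The simplices of K, each written with vertices in increasing order, are:

  0-simplices (5): [v_0], [v_1], [v_2], [v_3], [v_4]
  1-simplices (9): [v_0,v_1], [v_0,v_2], [v_0,v_3], [v_0,v_4], [v_1,v_2], [v_1,v_3], [v_1,v_4], [v_2,v_3], [v_3,v_4]
  2-simplices (6): [v_0,v_1,v_2], [v_0,v_1,v_4], [v_0,v_2,v_3], [v_0,v_3,v_4], [v_1,v_2,v_3], [v_1,v_3,v_4]

giving chain groups C_0 ≅ Z^5, C_1 ≅ Z^9, C_2 ≅ Z^6.

Boundary ∂_1: C_1 → C_0 is given by ∂[p,q] = [q] − [p].
The 5×9 boundary matrix has rank 4 and Smith normal form diag(1,1,1,1).

The boundary map ∂_2: C_2 → C_1 sends each 2-simplex [p,q,r] to [q,r] − [p,r] + [p,q]. For instance
  ∂[v_0,v_3,v_4] = [v_3,v_4] − [v_0,v_4] + [v_0,v_3],
  ∂[v_0,v_1,v_4] = [v_1,v_4] − [v_0,v_4] + [v_0,v_1].
As a 9×6 matrix over Z this has rank 5, with invariant factors (1,1,1,1,1).

Computing H_k = (kernel of ∂_k) / (image of ∂_{k+1}):

  H_0: rank C_0 − rank ∂_1 = 5 − 4 = 1, and the invariant factors of ∂_1 are all 1, so H_0 ≅ Z.
  H_1: rank ker ∂_1 − rank ∂_2 = (9 − 4) − 5 = 0, and the invariant factors of ∂_2 are all 1, so H_1 ≅ 0.
  H_2: rank ker ∂_2 − rank ∂_3 = (6 − 5) − 0 = 1, and there is no ∂_3, so H_2 ≅ Z.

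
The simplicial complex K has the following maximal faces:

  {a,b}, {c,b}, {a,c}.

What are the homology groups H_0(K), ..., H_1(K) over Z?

H_0 ≅ Z,  H_1 ≅ Z.

We work with the vertex ordering a < b < c. The simplices of K, each written with vertices in increasing order, are:

  0-simplices (3): a, b, c
  1-simplices (3): ab, ac, bc

so the chain groups are C_0 ≅ Z^3, C_1 ≅ Z^3.

The boundary map ∂_1: C_1 → C_0 is given by ∂[p,q] = [q] − [p].
The 3×3 boundary matrix has rank 2 and Smith normal form diag(1,1).

Now H_k = ker ∂_k / im ∂_{k+1}, so:

  H_0: rank C_0 − rank ∂_1 = 3 − 2 = 1, and the invariant factors of ∂_1 are all 1, so H_0 = Z.
  H_1: rank ker ∂_1 − rank ∂_2 = (3 − 2) − 0 = 1, and there is no ∂_2, so H_1 = Z.

(K is a triangulation of the circle S^1.)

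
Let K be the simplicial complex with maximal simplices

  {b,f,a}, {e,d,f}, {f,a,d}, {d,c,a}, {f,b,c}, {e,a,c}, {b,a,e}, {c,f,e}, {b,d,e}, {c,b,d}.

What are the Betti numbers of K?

b_0 = 1, b_1 = 0, b_2 = 0.

Take the total order a < b < c < d < e < f on the vertex set. Then K (dimension 2) consists of the simplices:

  0-simplices (6): a, b, c, d, e, f
  1-simplices (15): ab, ac, ad, ae, af, bc, bd, be, bf, cd, ce, cf, de, df, ef
  2-simplices (10): abe, abf, acd, ace, adf, bcd, bcf, bde, cef, def

giving chain groups C_0 ≅ Z^6, C_1 ≅ Z^15, C_2 ≅ Z^10.

∂_1: C_1 → C_0 sends each edge [p,q] (with p < q) to q − p.
The resulting 6×15 matrix has rank 5, and its Smith normal form has invariant factors (1,1,1,1,1).

The boundary map ∂_2: C_2 → C_1 acts by ∂[p,q,r] = [q,r] − [p,r] + [p,q]. For instance
  ∂abe = be − ae + ab,
  ∂bde = de − be + bd.
The resulting 15×10 matrix has rank 10, and its Smith normal form has invariant factors (1,1,1,1,1,1,1,1,1,2).

From H_k ≅ ker(∂_k) / im(∂_{k+1}) we obtain:

  H_0: rank C_0 − rank ∂_1 = 6 − 5 = 1, and the invariant factors of ∂_1 are all 1, so H_0 ≅ Z.
  H_1: rank ker ∂_1 − rank ∂_2 = (15 − 5) − 10 = 0, and ∂_2 has invariant factor 2 > 1, so H_1 ≅ Z/2.
  H_2: rank ker ∂_2 − rank ∂_3 = (10 − 10) − 0 = 0, and there is no ∂_3, so H_2 ≅ 0.

As a check, the Euler characteristic is 6 − 15 + 10 = 1, which agrees with 1 − 0 + 0 = 1.

Hence the Betti numbers are b_0 = 1, b_1 = 0, b_2 = 0.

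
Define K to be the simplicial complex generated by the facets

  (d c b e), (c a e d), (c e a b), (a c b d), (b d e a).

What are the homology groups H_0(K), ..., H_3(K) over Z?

Order the vertices as a < b < c < d < e. Listing each simplex with vertices in this order, K has dimension 3 with simplices:

  0-simplices (5): a, b, c, d, e
  1-simplices (10): ab, ac, ad, ae, bc, bd, be, cd, ce, de
  2-simplices (10): abc, abd, abe, acd, ace, ade, bcd, bce, bde, cde
  3-simplices (5): abcd, abce, abde, acde, bcde

so the chain groups are C_0 ≅ Z^5, C_1 ≅ Z^10, C_2 ≅ Z^10, C_3 ≅ Z^5.

The boundary map ∂_1: C_1 → C_0 maps an edge to its endpoints' difference, ∂[p,q] = q − p.
The 5×10 boundary matrix has rank 4 and Smith normal form diag(1,1,1,1).

Boundary ∂_2: C_2 → C_1 maps a triangle to the signed sum of its edges. For instance
  ∂bcd = cd − bd + bc,
  ∂ace = ce − ae + ac.
The resulting 10×10 matrix has rank 6, and its Smith normal form has invariant factors (1,1,1,1,1,1).

Boundary ∂_3: C_3 → C_2 sends each 3-simplex σ to the alternating sum Σ_i (−1)^i (σ with its i-th vertex removed). For instance
  ∂acde = cde − ade + ace − acd,
  ∂abcd = bcd − acd + abd − abc.
The resulting 10×5 matrix has rank 4, and its Smith normal form has invariant factors (1,1,1,1).

Reading off H_k = ker ∂_k / im ∂_{k+1}:

  H_0: rank C_0 − rank ∂_1 = 5 − 4 = 1, and the invariant factors of ∂_1 are all 1, so H_0 ≅ Z.
  H_1: rank ker ∂_1 − rank ∂_2 = (10 − 4) − 6 = 0, and the invariant factors of ∂_2 are all 1, so H_1 ≅ 0.
  H_2: rank ker ∂_2 − rank ∂_3 = (10 − 6) − 4 = 0, and the invariant factors of ∂_3 are all 1, so H_2 ≅ 0.
  H_3: rank ker ∂_3 − rank ∂_4 = (5 − 4) − 0 = 1, and there is no ∂_4, so H_3 ≅ Z.

As a check, the Euler characteristic is 5 − 10 + 10 − 5 = 0, which agrees with 1 − 0 + 0 − 1 = 0.

H_0 ≅ Z,  H_1 = 0,  H_2 = 0,  H_3 ≅ Z.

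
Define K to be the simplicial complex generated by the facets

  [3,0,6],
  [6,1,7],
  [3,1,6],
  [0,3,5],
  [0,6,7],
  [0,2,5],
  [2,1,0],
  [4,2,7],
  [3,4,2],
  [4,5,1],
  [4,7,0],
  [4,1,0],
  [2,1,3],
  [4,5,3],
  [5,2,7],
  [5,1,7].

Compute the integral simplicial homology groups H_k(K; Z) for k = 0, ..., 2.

H_0 ≅ Z,  H_1 ≅ Z^2,  H_2 ≅ Z.

Fix the vertex order 0 < 1 < 2 < 3 < 4 < 5 < 6 < 7 and write every simplex with vertices in increasing order. Then dim K = 2 and the simplices of K are:

  0-simplices (8): [0], [1], [2], [3], [4], [5], [6], [7]
  1-simplices (24): (24 of them)
  2-simplices (16): [0,1,2], [0,1,4], [0,2,5], [0,3,5], [0,3,6], [0,4,7], [0,6,7], [1,2,3], [1,3,6], [1,4,5], [1,5,7], [1,6,7], [2,3,4], [2,4,7], [2,5,7], [3,4,5]

Hence C_0 ≅ Z^8, C_1 ≅ Z^24, C_2 ≅ Z^16.

The boundary map ∂_1: C_1 → C_0 sends each edge [p,q] (with p < q) to q − p.
As a 8×24 matrix over Z this has rank 7, with invariant factors (1,1,1,1,1,1,1).

The boundary map ∂_2: C_2 → C_1 acts by ∂[p,q,r] = [q,r] − [p,r] + [p,q]. For instance
  ∂[0,3,6] = [3,6] − [0,6] + [0,3],
  ∂[0,1,2] = [1,2] − [0,2] + [0,1].
As a 24×16 matrix over Z this has rank 15, with invariant factors (1,1,1,1,1,1,1,1,1,1,1,1,1,1,1).

Reading off H_k = ker ∂_k / im ∂_{k+1}:

  H_0: rank C_0 − rank ∂_1 = 8 − 7 = 1, and the invariant factors of ∂_1 are all 1, so H_0 = Z.
  H_1: rank ker ∂_1 − rank ∂_2 = (24 − 7) − 15 = 2, and the invariant factors of ∂_2 are all 1, so H_1 = Z^2.
  H_2: rank ker ∂_2 − rank ∂_3 = (16 − 15) − 0 = 1, and there is no ∂_3, so H_2 = Z.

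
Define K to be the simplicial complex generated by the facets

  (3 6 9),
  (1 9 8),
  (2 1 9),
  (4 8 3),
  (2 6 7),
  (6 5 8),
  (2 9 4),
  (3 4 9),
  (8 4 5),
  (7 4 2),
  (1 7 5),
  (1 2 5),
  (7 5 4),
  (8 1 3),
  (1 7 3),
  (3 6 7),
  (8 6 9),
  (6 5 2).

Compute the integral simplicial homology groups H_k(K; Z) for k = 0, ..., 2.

Order the vertices as 1 < 2 < 3 < 4 < 5 < 6 < 7 < 8 < 9. Listing each simplex with vertices in this order, K has dimension 2 with simplices:

  0-simplices (9): [1], [2], [3], [4], [5], [6], [7], [8], [9]
  1-simplices (27): (27 of them)
  2-simplices (18): [1,2,5], [1,2,9], [1,3,7], [1,3,8], [1,5,7], [1,8,9], [2,4,7], [2,4,9], [2,5,6], [2,6,7], [3,4,8], [3,4,9], [3,6,7], [3,6,9], [4,5,7], [4,5,8], [5,6,8], [6,8,9]

Hence C_0 ≅ Z^9, C_1 ≅ Z^27, C_2 ≅ Z^18.

∂_1: C_1 → C_0 is given by ∂[p,q] = [q] − [p]. For instance
  ∂[1,7] = [7] − [1].
The 9×27 boundary matrix has rank 8 and Smith normal form diag(1,1,1,1,1,1,1,1).

∂_2: C_2 → C_1 acts by ∂[p,q,r] = [q,r] − [p,r] + [p,q]. For instance
  ∂[2,4,9] = [4,9] − [2,9] + [2,4],
  ∂[2,5,6] = [5,6] − [2,6] + [2,5].
As a 27×18 matrix over Z this has rank 18, with invariant factors (1,1,1,1,1,1,1,1,1,1,1,1,1,1,1,1,1,2).

From H_k ≅ ker(∂_k) / im(∂_{k+1}) we obtain:

  H_0: rank C_0 − rank ∂_1 = 9 − 8 = 1, and the invariant factors of ∂_1 are all 1, so H_0 ≅ Z.
  H_1: rank ker ∂_1 − rank ∂_2 = (27 − 8) − 18 = 1, and ∂_2 has invariant factor 2 > 1, so H_1 ≅ Z ⊕ Z_2.
  H_2: rank ker ∂_2 − rank ∂_3 = (18 − 18) − 0 = 0, and there is no ∂_3, so H_2 ≅ 0.

As a check, the Euler characteristic is 9 − 27 + 18 = 0, which agrees with 1 − 1 + 0 = 0.

H_0 ≅ Z,  H_1 ≅ Z ⊕ Z_2,  H_2 = 0.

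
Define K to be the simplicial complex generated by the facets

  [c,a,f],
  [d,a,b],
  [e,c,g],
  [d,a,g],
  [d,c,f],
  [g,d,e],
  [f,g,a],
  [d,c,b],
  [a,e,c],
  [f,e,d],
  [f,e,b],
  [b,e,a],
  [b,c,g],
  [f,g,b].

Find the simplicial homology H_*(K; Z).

We work with the vertex ordering a < b < c < d < e < f < g. The simplices of K, each written with vertices in increasing order, are:

  0-simplices (7): a, b, c, d, e, f, g
  1-simplices (21): ab, ac, ad, ae, af, ag, bc, bd, be, bf, bg, cd, ce, cf, cg, de, df, dg, ef, eg, fg
  2-simplices (14): abd, abe, ace, acf, adg, afg, bcd, bcg, bef, bfg, cdf, ceg, def, deg

so the chain groups are C_0 ≅ Z^7, C_1 ≅ Z^21, C_2 ≅ Z^14.

∂_1: C_1 → C_0 is given by ∂[p,q] = [q] − [p]. For instance
  ∂bg = g − b.
As a 7×21 matrix over Z this has rank 6, with invariant factors (1,1,1,1,1,1).

Boundary ∂_2: C_2 → C_1 acts by ∂[p,q,r] = [q,r] − [p,r] + [p,q]. For instance
  ∂acf = cf − af + ac,
  ∂deg = eg − dg + de.
As a 21×14 matrix over Z this has rank 13, with invariant factors (1,1,1,1,1,1,1,1,1,1,1,1,1).

Now H_k = ker ∂_k / im ∂_{k+1}, so:

  H_0: rank C_0 − rank ∂_1 = 7 − 6 = 1, and the invariant factors of ∂_1 are all 1, so H_0 ≅ Z.
  H_1: rank ker ∂_1 − rank ∂_2 = (21 − 6) − 13 = 2, and the invariant factors of ∂_2 are all 1, so H_1 ≅ Z^2.
  H_2: rank ker ∂_2 − rank ∂_3 = (14 − 13) − 0 = 1, and there is no ∂_3, so H_2 ≅ Z.

(K is a triangulation of the torus T^2.)

H_0 ≅ Z,  H_1 ≅ Z^2,  H_2 ≅ Z.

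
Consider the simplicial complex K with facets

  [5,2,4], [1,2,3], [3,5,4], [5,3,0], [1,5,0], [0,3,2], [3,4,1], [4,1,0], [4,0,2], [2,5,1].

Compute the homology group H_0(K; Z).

Fix the vertex order 0 < 1 < 2 < 3 < 4 < 5 and write every simplex with vertices in increasing order. Then dim K = 2 and the simplices of K are:

  0-simplices (6): [0], [1], [2], [3], [4], [5]
  1-simplices (15): [0,1], [0,2], [0,3], [0,4], [0,5], [1,2], [1,3], [1,4], [1,5], [2,3], [2,4], [2,5], [3,4], [3,5], [4,5]
  2-simplices (10): [0,1,4], [0,1,5], [0,2,3], [0,2,4], [0,3,5], [1,2,3], [1,2,5], [1,3,4], [2,4,5], [3,4,5]

Hence C_0 ≅ Z^6, C_1 ≅ Z^15, C_2 ≅ Z^10.

Boundary ∂_1: C_1 → C_0 sends each edge [p,q] (with p < q) to q − p. For instance
  ∂[1,2] = [2] − [1].
The resulting 6×15 matrix has rank 5, and its Smith normal form has invariant factors (1,1,1,1,1).

Boundary ∂_2: C_2 → C_1 sends each 2-simplex [p,q,r] to [q,r] − [p,r] + [p,q]. For instance
  ∂[2,4,5] = [4,5] − [2,5] + [2,4],
  ∂[1,3,4] = [3,4] − [1,4] + [1,3].
As a 15×10 matrix over Z this has rank 10, with invariant factors (1,1,1,1,1,1,1,1,1,2).

Reading off H_k = ker ∂_k / im ∂_{k+1}:

  H_0: rank C_0 − rank ∂_1 = 6 − 5 = 1, and the invariant factors of ∂_1 are all 1, so H_0 = Z.

H_0 = Z.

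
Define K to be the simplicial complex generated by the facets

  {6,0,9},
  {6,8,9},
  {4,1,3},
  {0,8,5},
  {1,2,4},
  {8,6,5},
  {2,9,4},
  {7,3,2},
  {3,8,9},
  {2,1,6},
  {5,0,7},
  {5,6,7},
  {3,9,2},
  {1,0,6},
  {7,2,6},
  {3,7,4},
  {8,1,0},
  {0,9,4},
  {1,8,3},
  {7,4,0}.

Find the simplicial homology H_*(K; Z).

H_0 = Z,  H_1 = Z × Z/2,  H_2 = 0.

Take the total order 0 < 1 < 2 < 3 < 4 < 5 < 6 < 7 < 8 < 9 on the vertex set. Then K (dimension 2) consists of the simplices:

  0-simplices (10): [0], [1], [2], [3], [4], [5], [6], [7], [8], [9]
  1-simplices (30): (30 of them)
  2-simplices (20): (20 of them)

giving chain groups C_0 ≅ Z^10, C_1 ≅ Z^30, C_2 ≅ Z^20.

∂_1: C_1 → C_0 sends each edge [p,q] (with p < q) to q − p. For instance
  ∂[2,4] = [4] − [2].
As a 10×30 matrix over Z this has rank 9, with invariant factors (1,1,1,1,1,1,1,1,1).

Boundary ∂_2: C_2 → C_1 maps a triangle to the signed sum of its edges. For instance
  ∂[2,6,7] = [6,7] − [2,7] + [2,6],
  ∂[5,6,7] = [6,7] − [5,7] + [5,6].
The resulting 30×20 matrix has rank 20, and its Smith normal form has invariant factors (1,1,1,1,1,1,1,1,1,1,1,1,1,1,1,1,1,1,1,2).

From H_k ≅ ker(∂_k) / im(∂_{k+1}) we obtain:

  H_0: rank C_0 − rank ∂_1 = 10 − 9 = 1, and the invariant factors of ∂_1 are all 1, so H_0 ≅ Z.
  H_1: rank ker ∂_1 − rank ∂_2 = (30 − 9) − 20 = 1, and ∂_2 has invariant factor 2 > 1, so H_1 ≅ Z × Z/2.
  H_2: rank ker ∂_2 − rank ∂_3 = (20 − 20) − 0 = 0, and there is no ∂_3, so H_2 ≅ 0.

(K is a triangulation of the Klein bottle.)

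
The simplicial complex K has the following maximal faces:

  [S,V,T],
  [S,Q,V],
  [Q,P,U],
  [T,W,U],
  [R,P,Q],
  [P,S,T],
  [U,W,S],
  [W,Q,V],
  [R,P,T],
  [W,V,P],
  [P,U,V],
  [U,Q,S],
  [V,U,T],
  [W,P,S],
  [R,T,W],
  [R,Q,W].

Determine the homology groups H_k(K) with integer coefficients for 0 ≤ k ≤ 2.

We work with the vertex ordering P < Q < R < S < T < U < V < W. The simplices of K, each written with vertices in increasing order, are:

  0-simplices (8): P, Q, R, S, T, U, V, W
  1-simplices (24): PQ, PR, PS, PT, PU, PV, PW, QR, QS, QU, QV, QW, RT, RW, ST, SU, SV, SW, TU, TV, TW, UV, UW, VW
  2-simplices (16): PQR, PQU, PRT, PST, PSW, PUV, PVW, QRW, QSU, QSV, QVW, RTW, STV, SUW, TUV, TUW

Hence C_0 ≅ Z^8, C_1 ≅ Z^24, C_2 ≅ Z^16.

Boundary ∂_1: C_1 → C_0 sends each edge [p,q] (with p < q) to q − p. For instance
  ∂QV = V − Q.
This gives a 8×24 integer matrix of rank 7; reducing to Smith normal form yields diagonal entries (1,1,1,1,1,1,1).

∂_2: C_2 → C_1 maps a triangle to the signed sum of its edges. For instance
  ∂PQR = QR − PR + PQ,
  ∂QVW = VW − QW + QV.
The resulting 24×16 matrix has rank 15, and its Smith normal form has invariant factors (1,1,1,1,1,1,1,1,1,1,1,1,1,1,1).

From H_k ≅ ker(∂_k) / im(∂_{k+1}) we obtain:

  H_0: rank C_0 − rank ∂_1 = 8 − 7 = 1, and the invariant factors of ∂_1 are all 1, so H_0 = Z.
  H_1: rank ker ∂_1 − rank ∂_2 = (24 − 7) − 15 = 2, and the invariant factors of ∂_2 are all 1, so H_1 = Z^2.
  H_2: rank ker ∂_2 − rank ∂_3 = (16 − 15) − 0 = 1, and there is no ∂_3, so H_2 = Z.

H_0 ≅ Z,  H_1 ≅ Z^2,  H_2 ≅ Z.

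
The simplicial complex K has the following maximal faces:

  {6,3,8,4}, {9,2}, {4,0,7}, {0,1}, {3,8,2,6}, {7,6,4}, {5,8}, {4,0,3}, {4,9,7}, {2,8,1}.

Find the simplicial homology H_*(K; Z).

Fix the vertex order 0 < 1 < 2 < 3 < 4 < 5 < 6 < 7 < 8 < 9 and write every simplex with vertices in increasing order. Then dim K = 3 and the simplices of K are:

  0-simplices (10): [0], [1], [2], [3], [4], [5], [6], [7], [8], [9]
  1-simplices (21): [0,1], [0,3], [0,4], [0,7], [1,2], [1,8], [2,3], [2,6], [2,8], [2,9], [3,4], [3,6], [3,8], [4,6], [4,7], [4,8], [4,9], [5,8], [6,7], [6,8], [7,9]
  2-simplices (12): [0,3,4], [0,4,7], [1,2,8], [2,3,6], [2,3,8], [2,6,8], [3,4,6], [3,4,8], [3,6,8], [4,6,7], [4,6,8], [4,7,9]
  3-simplices (2): [2,3,6,8], [3,4,6,8]

giving chain groups C_0 ≅ Z^10, C_1 ≅ Z^21, C_2 ≅ Z^12, C_3 ≅ Z^2.

The boundary map ∂_1: C_1 → C_0 maps an edge to its endpoints' difference, ∂[p,q] = q − p. For instance
  ∂[3,4] = [4] − [3].
The resulting 10×21 matrix has rank 9, and its Smith normal form has invariant factors (1,1,1,1,1,1,1,1,1).

The boundary map ∂_2: C_2 → C_1 acts by ∂[p,q,r] = [q,r] − [p,r] + [p,q]. For instance
  ∂[3,4,8] = [4,8] − [3,8] + [3,4],
  ∂[3,4,6] = [4,6] − [3,6] + [3,4].
As a 21×12 matrix over Z this has rank 10, with invariant factors (1,1,1,1,1,1,1,1,1,1).

∂_3: C_3 → C_2 sends each 3-simplex σ to the alternating sum Σ_i (−1)^i (σ with its i-th vertex removed). For instance
  ∂[3,4,6,8] = [4,6,8] − [3,6,8] + [3,4,8] − [3,4,6],
  ∂[2,3,6,8] = [3,6,8] − [2,6,8] + [2,3,8] − [2,3,6].
The 12×2 boundary matrix has rank 2 and Smith normal form diag(1,1).

From H_k ≅ ker(∂_k) / im(∂_{k+1}) we obtain:

  H_0: rank C_0 − rank ∂_1 = 10 − 9 = 1, and the invariant factors of ∂_1 are all 1, so H_0 = Z.
  H_1: rank ker ∂_1 − rank ∂_2 = (21 − 9) − 10 = 2, and the invariant factors of ∂_2 are all 1, so H_1 = Z^2.
  H_2: rank ker ∂_2 − rank ∂_3 = (12 − 10) − 2 = 0, and the invariant factors of ∂_3 are all 1, so H_2 = 0.
  H_3: rank ker ∂_3 − rank ∂_4 = (2 − 2) − 0 = 0, and there is no ∂_4, so H_3 = 0.

As a check, the Euler characteristic is 10 − 21 + 12 − 2 = -1, which agrees with 1 − 2 + 0 − 0 = -1.

H_0 = Z,  H_1 = Z^2,  H_2 = 0,  H_3 = 0.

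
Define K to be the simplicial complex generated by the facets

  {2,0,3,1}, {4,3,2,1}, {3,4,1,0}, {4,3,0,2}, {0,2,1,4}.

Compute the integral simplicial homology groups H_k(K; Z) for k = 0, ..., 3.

H_0 ≅ Z,  H_1 = 0,  H_2 = 0,  H_3 ≅ Z.

We work with the vertex ordering 0 < 1 < 2 < 3 < 4. The simplices of K, each written with vertices in increasing order, are:

  0-simplices (5): [0], [1], [2], [3], [4]
  1-simplices (10): [0,1], [0,2], [0,3], [0,4], [1,2], [1,3], [1,4], [2,3], [2,4], [3,4]
  2-simplices (10): [0,1,2], [0,1,3], [0,1,4], [0,2,3], [0,2,4], [0,3,4], [1,2,3], [1,2,4], [1,3,4], [2,3,4]
  3-simplices (5): [0,1,2,3], [0,1,2,4], [0,1,3,4], [0,2,3,4], [1,2,3,4]

giving chain groups C_0 ≅ Z^5, C_1 ≅ Z^10, C_2 ≅ Z^10, C_3 ≅ Z^5.

The boundary map ∂_1: C_1 → C_0 sends each edge [p,q] (with p < q) to q − p.
The resulting 5×10 matrix has rank 4, and its Smith normal form has invariant factors (1,1,1,1).

Boundary ∂_2: C_2 → C_1 sends each 2-simplex [p,q,r] to [q,r] − [p,r] + [p,q]. For instance
  ∂[0,2,4] = [2,4] − [0,4] + [0,2],
  ∂[1,2,3] = [2,3] − [1,3] + [1,2].
The 10×10 boundary matrix has rank 6 and Smith normal form diag(1,1,1,1,1,1).

Boundary ∂_3: C_3 → C_2 sends each 3-simplex σ to the alternating sum Σ_i (−1)^i (σ with its i-th vertex removed). For instance
  ∂[0,1,2,3] = [1,2,3] − [0,2,3] + [0,1,3] − [0,1,2],
  ∂[0,1,3,4] = [1,3,4] − [0,3,4] + [0,1,4] − [0,1,3].
The 10×5 boundary matrix has rank 4 and Smith normal form diag(1,1,1,1).

Now H_k = ker ∂_k / im ∂_{k+1}, so:

  H_0: rank C_0 − rank ∂_1 = 5 − 4 = 1, and the invariant factors of ∂_1 are all 1, so H_0 = Z.
  H_1: rank ker ∂_1 − rank ∂_2 = (10 − 4) − 6 = 0, and the invariant factors of ∂_2 are all 1, so H_1 = 0.
  H_2: rank ker ∂_2 − rank ∂_3 = (10 − 6) − 4 = 0, and the invariant factors of ∂_3 are all 1, so H_2 = 0.
  H_3: rank ker ∂_3 − rank ∂_4 = (5 − 4) − 0 = 1, and there is no ∂_4, so H_3 = Z.

As a check, the Euler characteristic is 5 − 10 + 10 − 5 = 0, which agrees with 1 − 0 + 0 − 1 = 0.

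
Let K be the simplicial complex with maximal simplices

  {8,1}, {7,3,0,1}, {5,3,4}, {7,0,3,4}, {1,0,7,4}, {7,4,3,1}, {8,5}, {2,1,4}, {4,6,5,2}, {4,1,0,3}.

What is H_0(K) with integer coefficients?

H_0 ≅ Z.

Order the vertices as 0 < 1 < 2 < 3 < 4 < 5 < 6 < 7 < 8. Listing each simplex with vertices in this order, K has dimension 3 with simplices:

  0-simplices (9): [0], [1], [2], [3], [4], [5], [6], [7], [8]
  1-simplices (20): [0,1], [0,3], [0,4], [0,7], [1,2], [1,3], [1,4], [1,7], [1,8], [2,4], [2,5], [2,6], [3,4], [3,5], [3,7], [4,5], [4,6], [4,7], [5,6], [5,8]
  2-simplices (16): [0,1,3], [0,1,4], [0,1,7], [0,3,4], [0,3,7], [0,4,7], [1,2,4], [1,3,4], [1,3,7], [1,4,7], [2,4,5], [2,4,6], [2,5,6], [3,4,5], [3,4,7], [4,5,6]
  3-simplices (6): [0,1,3,4], [0,1,3,7], [0,1,4,7], [0,3,4,7], [1,3,4,7], [2,4,5,6]

giving chain groups C_0 ≅ Z^9, C_1 ≅ Z^20, C_2 ≅ Z^16, C_3 ≅ Z^6.

The boundary map ∂_1: C_1 → C_0 sends each edge [p,q] (with p < q) to q − p.
The 9×20 boundary matrix has rank 8 and Smith normal form diag(1,1,1,1,1,1,1,1).

The boundary map ∂_2: C_2 → C_1 acts by ∂[p,q,r] = [q,r] − [p,r] + [p,q]. For instance
  ∂[0,1,3] = [1,3] − [0,3] + [0,1],
  ∂[4,5,6] = [5,6] − [4,6] + [4,5].
As a 20×16 matrix over Z this has rank 11, with invariant factors (1,1,1,1,1,1,1,1,1,1,1).

Boundary ∂_3: C_3 → C_2 sends each 3-simplex σ to the alternating sum Σ_i (−1)^i (σ with its i-th vertex removed). For instance
  ∂[0,3,4,7] = [3,4,7] − [0,4,7] + [0,3,7] − [0,3,4],
  ∂[0,1,3,7] = [1,3,7] − [0,3,7] + [0,1,7] − [0,1,3].
As a 16×6 matrix over Z this has rank 5, with invariant factors (1,1,1,1,1).

Computing H_k = (kernel of ∂_k) / (image of ∂_{k+1}):

  H_0: rank C_0 − rank ∂_1 = 9 − 8 = 1, and the invariant factors of ∂_1 are all 1, so H_0 = Z.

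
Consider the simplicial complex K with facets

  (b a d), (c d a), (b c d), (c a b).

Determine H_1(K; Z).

Fix the vertex order a < b < c < d and write every simplex with vertices in increasing order. Then dim K = 2 and the simplices of K are:

  0-simplices (4): a, b, c, d
  1-simplices (6): ab, ac, ad, bc, bd, cd
  2-simplices (4): abc, abd, acd, bcd

giving chain groups C_0 ≅ Z^4, C_1 ≅ Z^6, C_2 ≅ Z^4.

Boundary ∂_1: C_1 → C_0 maps an edge to its endpoints' difference, ∂[p,q] = q − p. For instance
  ∂bc = c − b.
As a 4×6 matrix over Z this has rank 3, with invariant factors (1,1,1).

Boundary ∂_2: C_2 → C_1 acts by ∂[p,q,r] = [q,r] − [p,r] + [p,q]. For instance
  ∂abc = bc − ac + ab,
  ∂bcd = cd − bd + bc.
The 6×4 boundary matrix has rank 3 and Smith normal form diag(1,1,1).

Computing H_k = (kernel of ∂_k) / (image of ∂_{k+1}):

  H_1: rank ker ∂_1 − rank ∂_2 = (6 − 3) − 3 = 0, and the invariant factors of ∂_2 are all 1, so H_1 ≅ 0.

H_1 = 0.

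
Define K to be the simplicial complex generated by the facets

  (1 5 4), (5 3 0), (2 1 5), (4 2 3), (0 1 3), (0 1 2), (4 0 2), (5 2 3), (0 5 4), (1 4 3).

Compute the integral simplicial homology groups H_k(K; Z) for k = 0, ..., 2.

H_0 = Z,  H_1 = Z_2,  H_2 = 0.

K has 6 vertices, 15 edges, 10 triangles.
rank ∂_0 = 0, rank ∂_1 = 5 ⇒ b_0 = 6 − 0 − 5 = 1; all invariant factors of ∂_1 are 1 so no torsion. So H_0 ≅ Z.
rank ∂_1 = 5, rank ∂_2 = 10 ⇒ b_1 = 15 − 5 − 10 = 0; ∂_2 has invariant factor(s) [2] giving torsion. So H_1 ≅ Z_2.
rank ∂_2 = 10, rank ∂_3 = 0 ⇒ b_2 = 10 − 10 − 0 = 0. So H_2 ≅ 0.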